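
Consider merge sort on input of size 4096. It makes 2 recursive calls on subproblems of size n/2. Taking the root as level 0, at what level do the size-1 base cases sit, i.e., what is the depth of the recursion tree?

For divide and conquer with division factor 2:

Problem sizes at each level:
Level 0: 4096
Level 1: 2048
Level 2: 1024
Level 3: 512
Level 4: 256
Level 5: 128
Level 6: 64
Level 7: 32
Level 8: 16
Level 9: 8
Level 10: 4
Level 11: 2
Level 12: 1

The root is level 0 and the size-1 base case is level 12 (the tree spans levels 0 through 12, i.e. 13 levels counting the root), so the depth is the number of divisions: log_2(4096) = 12

The recursion tree depth is log_2(4096) = 12. At each level, the problem size is divided by 2, so it takes 12 divisions to reduce to a base case of size 1. The algorithm makes 2 recursive calls at each level.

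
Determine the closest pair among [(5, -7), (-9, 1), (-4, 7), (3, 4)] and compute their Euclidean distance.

Computing all pairwise distances among 4 points:

d((5, -7), (-9, 1)) = 16.1245
d((5, -7), (-4, 7)) = 16.6433
d((5, -7), (3, 4)) = 11.1803
d((-9, 1), (-4, 7)) = 7.8102
d((-9, 1), (3, 4)) = 12.3693
d((-4, 7), (3, 4)) = 7.6158 <-- minimum

Closest pair: (-4, 7) and (3, 4) with distance 7.6158

The closest pair is (-4, 7) and (3, 4) with Euclidean distance 7.6158. For 4 points, brute-force pairwise comparison is shown above. For large n, the divide-and-conquer algorithm (sort by x, recurse on halves, check the dividing strip) achieves O(n log n).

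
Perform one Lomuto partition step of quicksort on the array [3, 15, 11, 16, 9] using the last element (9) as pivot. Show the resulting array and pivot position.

Lomuto partition with pivot = 9:

Initial array: [3, 15, 11, 16, 9]

arr[0]=3 <= 9: swap with position 0, array becomes [3, 15, 11, 16, 9]
arr[1]=15 > 9: no swap
arr[2]=11 > 9: no swap
arr[3]=16 > 9: no swap

Place pivot at position 1: [3, 9, 11, 16, 15]
Pivot position: 1

After partitioning with pivot 9, the array becomes [3, 9, 11, 16, 15]. The pivot is placed at index 1. All elements to the left of the pivot are <= 9, and all elements to the right are > 9.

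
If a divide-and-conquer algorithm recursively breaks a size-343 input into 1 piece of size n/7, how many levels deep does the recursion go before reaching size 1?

For divide and conquer with division factor 7:

Problem sizes at each level:
Level 0: 343
Level 1: 49
Level 2: 7
Level 3: 1

The root is level 0 and the size-1 base case is level 3 (the tree spans levels 0 through 3, i.e. 4 levels counting the root), so the depth is the number of divisions: log_7(343) = 3

The recursion tree depth is log_7(343) = 3. At each level, the problem size is divided by 7, so it takes 3 divisions to reduce to a base case of size 1. The algorithm makes 1 recursive call at each level.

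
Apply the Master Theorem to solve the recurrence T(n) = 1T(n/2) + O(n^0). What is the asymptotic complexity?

Master Theorem for T(n) = 1T(n/2) + O(n^0):

a = 1, b = 2, c = 0
log_b(a) = log_2(1) = 0.0000

Case 2: c = 0 = log_2(1) = 0.0000
T(n) = O(n^0 log n) = O(log n)

For T(n) = 1T(n/2) + O(n^0): log_2(1) = 0.0000. This is Case 2 of the Master Theorem (c = log_b(a), equal work at all levels), giving O(log n).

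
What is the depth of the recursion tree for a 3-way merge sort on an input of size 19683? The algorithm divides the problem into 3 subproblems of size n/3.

For divide and conquer with division factor 3:

Problem sizes at each level:
Level 0: 19683
Level 1: 6561
Level 2: 2187
Level 3: 729
Level 4: 243
Level 5: 81
Level 6: 27
Level 7: 9
Level 8: 3
Level 9: 1

The root is level 0 and the size-1 base case is level 9 (the tree spans levels 0 through 9, i.e. 10 levels counting the root), so the depth is the number of divisions: log_3(19683) = 9

The recursion tree depth is log_3(19683) = 9. At each level, the problem size is divided by 3, so it takes 9 divisions to reduce to a base case of size 1. The algorithm makes 3 recursive calls at each level.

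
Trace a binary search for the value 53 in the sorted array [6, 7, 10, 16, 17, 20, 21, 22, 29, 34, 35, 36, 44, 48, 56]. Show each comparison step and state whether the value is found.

Binary search for 53 in [6, 7, 10, 16, 17, 20, 21, 22, 29, 34, 35, 36, 44, 48, 56]:

lo=0, hi=14, mid=7, arr[mid]=22 -> 22 < 53, search right half
lo=8, hi=14, mid=11, arr[mid]=36 -> 36 < 53, search right half
lo=12, hi=14, mid=13, arr[mid]=48 -> 48 < 53, search right half
lo=14, hi=14, mid=14, arr[mid]=56 -> 56 > 53, search left half
lo=14 > hi=13, target 53 not found

Binary search determines that 53 is not in the array after 4 comparisons. The search space was exhausted without finding the target.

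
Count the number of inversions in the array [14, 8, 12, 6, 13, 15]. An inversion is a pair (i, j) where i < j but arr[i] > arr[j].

Finding inversions in [14, 8, 12, 6, 13, 15]:

(0, 1): arr[0]=14 > arr[1]=8
(0, 2): arr[0]=14 > arr[2]=12
(0, 3): arr[0]=14 > arr[3]=6
(0, 4): arr[0]=14 > arr[4]=13
(1, 3): arr[1]=8 > arr[3]=6
(2, 3): arr[2]=12 > arr[3]=6

Total inversions: 6

The array has 6 inversion(s): (0,1), (0,2), (0,3), (0,4), (1,3), (2,3). Each pair (i,j) satisfies i < j and arr[i] > arr[j].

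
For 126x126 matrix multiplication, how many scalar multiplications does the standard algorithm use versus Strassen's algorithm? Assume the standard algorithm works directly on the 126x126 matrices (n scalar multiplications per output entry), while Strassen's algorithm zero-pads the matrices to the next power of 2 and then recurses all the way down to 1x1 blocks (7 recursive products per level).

Matrix multiplication for 126x126 matrices:

Strassen's algorithm requires power-of-2 dimensions. Pad 126x126 to 128x128 (next power of 2).

Standard algorithm: 126^3 = 2000376 multiplications
Strassen's algorithm: 7^(log2(128)) = 7^7 = 823543 multiplications
Savings: 2000376 - 823543 = 1176833 multiplications

Standard: 2000376 multiplications (126^3). Strassen: 823543 multiplications (7^7, after padding to 128x128). Strassen reduces 8 recursive multiplications to 7 at each level.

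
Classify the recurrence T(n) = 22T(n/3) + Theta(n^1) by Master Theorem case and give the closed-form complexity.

Master Theorem for T(n) = 22T(n/3) + O(n^1):

a = 22, b = 3, c = 1
log_b(a) = log_3(22) = 2.8136

Case 1: c = 1 < log_3(22) = 2.8136
T(n) = O(n^(log_3 22))

For T(n) = 22T(n/3) + O(n^1): log_3(22) = 2.8136. This is Case 1 of the Master Theorem (c < log_b(a), work dominated by leaves), giving O(n^(log_3 22)).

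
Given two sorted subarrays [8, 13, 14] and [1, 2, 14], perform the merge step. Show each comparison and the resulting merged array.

Merging process:

Compare 8 vs 1: take 1 from right. Merged: [1]
Compare 8 vs 2: take 2 from right. Merged: [1, 2]
Compare 8 vs 14: take 8 from left. Merged: [1, 2, 8]
Compare 13 vs 14: take 13 from left. Merged: [1, 2, 8, 13]
Compare 14 vs 14: take 14 from left. Merged: [1, 2, 8, 13, 14]
Append remaining from right: [14]. Merged: [1, 2, 8, 13, 14, 14]

Final merged array: [1, 2, 8, 13, 14, 14]
Total comparisons: 5

The merged array is [1, 2, 8, 13, 14, 14], requiring 5 comparisons. The merge step runs in O(n) time where n is the total number of elements.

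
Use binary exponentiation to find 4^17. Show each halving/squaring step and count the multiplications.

Computing 4^17 by squaring (build up from 4^1; each line after the first costs one multiplication):

4^1 = 4
4^2 = (4^1)^2 = 4^2 = 16
4^4 = (4^2)^2 = 16^2 = 256
4^8 = (4^4)^2 = 256^2 = 65536
4^16 = (4^8)^2 = 65536^2 = 4294967296
4^17 = 4 * 4^16 = 4 * 4294967296 = 17179869184

Result: 17179869184
Multiplications needed: 5 (5 lines after 4^1)

4^17 = 17179869184. Using exponentiation by squaring, this requires 5 multiplications. The key idea: if the exponent is even, square the half-power; if odd, multiply by the base once.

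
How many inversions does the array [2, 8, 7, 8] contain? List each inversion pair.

Finding inversions in [2, 8, 7, 8]:

(1, 2): arr[1]=8 > arr[2]=7

Total inversions: 1

The array has 1 inversion(s): (1,2). Each pair (i,j) satisfies i < j and arr[i] > arr[j].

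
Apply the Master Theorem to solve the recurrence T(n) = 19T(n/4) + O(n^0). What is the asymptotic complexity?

Master Theorem for T(n) = 19T(n/4) + O(n^0):

a = 19, b = 4, c = 0
log_b(a) = log_4(19) = 2.1240

Case 1: c = 0 < log_4(19) = 2.1240
T(n) = O(n^(log_4 19))

For T(n) = 19T(n/4) + O(n^0): log_4(19) = 2.1240. This is Case 1 of the Master Theorem (c < log_b(a), work dominated by leaves), giving O(n^(log_4 19)).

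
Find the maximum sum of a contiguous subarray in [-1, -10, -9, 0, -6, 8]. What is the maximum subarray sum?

Using Kadane's algorithm on [-1, -10, -9, 0, -6, 8]:

Scanning through the array:
Position 1 (value -10): max_ending_here = -10, max_so_far = -1
Position 2 (value -9): max_ending_here = -9, max_so_far = -1
Position 3 (value 0): max_ending_here = 0, max_so_far = 0
Position 4 (value -6): max_ending_here = -6, max_so_far = 0
Position 5 (value 8): max_ending_here = 8, max_so_far = 8

Maximum subarray: [8]
Maximum sum: 8

The maximum subarray is [8] with sum 8. This subarray runs from index 5 to index 5.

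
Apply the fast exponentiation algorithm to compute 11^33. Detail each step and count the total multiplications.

Computing 11^33 by squaring (build up from 11^1; each line after the first costs one multiplication):

11^1 = 11
11^2 = (11^1)^2 = 11^2 = 121
11^4 = (11^2)^2 = 121^2 = 14641
11^8 = (11^4)^2 = 14641^2 = 214358881
11^16 = (11^8)^2 = 214358881^2 = 45949729863572161
11^32 = (11^16)^2 = 45949729863572161^2 = 2111377674535255285545615254209921
11^33 = 11 * 11^32 = 11 * 2111377674535255285545615254209921 = 23225154419887808141001767796309131

Result: 23225154419887808141001767796309131
Multiplications needed: 6 (6 lines after 11^1)

11^33 = 23225154419887808141001767796309131. Using exponentiation by squaring, this requires 6 multiplications. The key idea: if the exponent is even, square the half-power; if odd, multiply by the base once.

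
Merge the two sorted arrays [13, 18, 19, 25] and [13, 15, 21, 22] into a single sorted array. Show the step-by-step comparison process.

Merging process:

Compare 13 vs 13: take 13 from left. Merged: [13]
Compare 18 vs 13: take 13 from right. Merged: [13, 13]
Compare 18 vs 15: take 15 from right. Merged: [13, 13, 15]
Compare 18 vs 21: take 18 from left. Merged: [13, 13, 15, 18]
Compare 19 vs 21: take 19 from left. Merged: [13, 13, 15, 18, 19]
Compare 25 vs 21: take 21 from right. Merged: [13, 13, 15, 18, 19, 21]
Compare 25 vs 22: take 22 from right. Merged: [13, 13, 15, 18, 19, 21, 22]
Append remaining from left: [25]. Merged: [13, 13, 15, 18, 19, 21, 22, 25]

Final merged array: [13, 13, 15, 18, 19, 21, 22, 25]
Total comparisons: 7

The merged array is [13, 13, 15, 18, 19, 21, 22, 25], requiring 7 comparisons. The merge step runs in O(n) time where n is the total number of elements.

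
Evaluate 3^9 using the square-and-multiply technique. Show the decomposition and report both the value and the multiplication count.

Computing 3^9 by squaring (build up from 3^1; each line after the first costs one multiplication):

3^1 = 3
3^2 = (3^1)^2 = 3^2 = 9
3^4 = (3^2)^2 = 9^2 = 81
3^8 = (3^4)^2 = 81^2 = 6561
3^9 = 3 * 3^8 = 3 * 6561 = 19683

Result: 19683
Multiplications needed: 4 (4 lines after 3^1)

3^9 = 19683. Using exponentiation by squaring, this requires 4 multiplications. The key idea: if the exponent is even, square the half-power; if odd, multiply by the base once.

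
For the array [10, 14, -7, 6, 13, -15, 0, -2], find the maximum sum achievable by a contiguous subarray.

Using Kadane's algorithm on [10, 14, -7, 6, 13, -15, 0, -2]:

Scanning through the array:
Position 1 (value 14): max_ending_here = 24, max_so_far = 24
Position 2 (value -7): max_ending_here = 17, max_so_far = 24
Position 3 (value 6): max_ending_here = 23, max_so_far = 24
Position 4 (value 13): max_ending_here = 36, max_so_far = 36
Position 5 (value -15): max_ending_here = 21, max_so_far = 36
Position 6 (value 0): max_ending_here = 21, max_so_far = 36
Position 7 (value -2): max_ending_here = 19, max_so_far = 36

Maximum subarray: [10, 14, -7, 6, 13]
Maximum sum: 36

The maximum subarray is [10, 14, -7, 6, 13] with sum 36. This subarray runs from index 0 to index 4.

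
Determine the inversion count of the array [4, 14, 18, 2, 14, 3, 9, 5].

Finding inversions in [4, 14, 18, 2, 14, 3, 9, 5]:

(0, 3): arr[0]=4 > arr[3]=2
(0, 5): arr[0]=4 > arr[5]=3
(1, 3): arr[1]=14 > arr[3]=2
(1, 5): arr[1]=14 > arr[5]=3
(1, 6): arr[1]=14 > arr[6]=9
(1, 7): arr[1]=14 > arr[7]=5
(2, 3): arr[2]=18 > arr[3]=2
(2, 4): arr[2]=18 > arr[4]=14
(2, 5): arr[2]=18 > arr[5]=3
(2, 6): arr[2]=18 > arr[6]=9
(2, 7): arr[2]=18 > arr[7]=5
(4, 5): arr[4]=14 > arr[5]=3
(4, 6): arr[4]=14 > arr[6]=9
(4, 7): arr[4]=14 > arr[7]=5
(6, 7): arr[6]=9 > arr[7]=5

Total inversions: 15

The array has 15 inversion(s): (0,3), (0,5), (1,3), (1,5), (1,6), (1,7), (2,3), (2,4), (2,5), (2,6), (2,7), (4,5), (4,6), (4,7), (6,7). Each pair (i,j) satisfies i < j and arr[i] > arr[j].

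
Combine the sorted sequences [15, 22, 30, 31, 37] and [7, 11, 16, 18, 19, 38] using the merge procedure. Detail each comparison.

Merging process:

Compare 15 vs 7: take 7 from right. Merged: [7]
Compare 15 vs 11: take 11 from right. Merged: [7, 11]
Compare 15 vs 16: take 15 from left. Merged: [7, 11, 15]
Compare 22 vs 16: take 16 from right. Merged: [7, 11, 15, 16]
Compare 22 vs 18: take 18 from right. Merged: [7, 11, 15, 16, 18]
Compare 22 vs 19: take 19 from right. Merged: [7, 11, 15, 16, 18, 19]
Compare 22 vs 38: take 22 from left. Merged: [7, 11, 15, 16, 18, 19, 22]
Compare 30 vs 38: take 30 from left. Merged: [7, 11, 15, 16, 18, 19, 22, 30]
Compare 31 vs 38: take 31 from left. Merged: [7, 11, 15, 16, 18, 19, 22, 30, 31]
Compare 37 vs 38: take 37 from left. Merged: [7, 11, 15, 16, 18, 19, 22, 30, 31, 37]
Append remaining from right: [38]. Merged: [7, 11, 15, 16, 18, 19, 22, 30, 31, 37, 38]

Final merged array: [7, 11, 15, 16, 18, 19, 22, 30, 31, 37, 38]
Total comparisons: 10

The merged array is [7, 11, 15, 16, 18, 19, 22, 30, 31, 37, 38], requiring 10 comparisons. The merge step runs in O(n) time where n is the total number of elements.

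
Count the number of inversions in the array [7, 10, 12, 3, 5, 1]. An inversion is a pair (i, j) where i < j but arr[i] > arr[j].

Finding inversions in [7, 10, 12, 3, 5, 1]:

(0, 3): arr[0]=7 > arr[3]=3
(0, 4): arr[0]=7 > arr[4]=5
(0, 5): arr[0]=7 > arr[5]=1
(1, 3): arr[1]=10 > arr[3]=3
(1, 4): arr[1]=10 > arr[4]=5
(1, 5): arr[1]=10 > arr[5]=1
(2, 3): arr[2]=12 > arr[3]=3
(2, 4): arr[2]=12 > arr[4]=5
(2, 5): arr[2]=12 > arr[5]=1
(3, 5): arr[3]=3 > arr[5]=1
(4, 5): arr[4]=5 > arr[5]=1

Total inversions: 11

The array has 11 inversion(s): (0,3), (0,4), (0,5), (1,3), (1,4), (1,5), (2,3), (2,4), (2,5), (3,5), (4,5). Each pair (i,j) satisfies i < j and arr[i] > arr[j].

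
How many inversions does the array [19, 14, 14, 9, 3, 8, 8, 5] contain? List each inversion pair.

Finding inversions in [19, 14, 14, 9, 3, 8, 8, 5]:

(0, 1): arr[0]=19 > arr[1]=14
(0, 2): arr[0]=19 > arr[2]=14
(0, 3): arr[0]=19 > arr[3]=9
(0, 4): arr[0]=19 > arr[4]=3
(0, 5): arr[0]=19 > arr[5]=8
(0, 6): arr[0]=19 > arr[6]=8
(0, 7): arr[0]=19 > arr[7]=5
(1, 3): arr[1]=14 > arr[3]=9
(1, 4): arr[1]=14 > arr[4]=3
(1, 5): arr[1]=14 > arr[5]=8
(1, 6): arr[1]=14 > arr[6]=8
(1, 7): arr[1]=14 > arr[7]=5
(2, 3): arr[2]=14 > arr[3]=9
(2, 4): arr[2]=14 > arr[4]=3
(2, 5): arr[2]=14 > arr[5]=8
(2, 6): arr[2]=14 > arr[6]=8
(2, 7): arr[2]=14 > arr[7]=5
(3, 4): arr[3]=9 > arr[4]=3
(3, 5): arr[3]=9 > arr[5]=8
(3, 6): arr[3]=9 > arr[6]=8
(3, 7): arr[3]=9 > arr[7]=5
(5, 7): arr[5]=8 > arr[7]=5
(6, 7): arr[6]=8 > arr[7]=5

Total inversions: 23

The array has 23 inversion(s): (0,1), (0,2), (0,3), (0,4), (0,5), (0,6), (0,7), (1,3), (1,4), (1,5), (1,6), (1,7), (2,3), (2,4), (2,5), (2,6), (2,7), (3,4), (3,5), (3,6), (3,7), (5,7), (6,7). Each pair (i,j) satisfies i < j and arr[i] > arr[j].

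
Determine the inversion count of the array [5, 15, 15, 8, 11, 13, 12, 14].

Finding inversions in [5, 15, 15, 8, 11, 13, 12, 14]:

(1, 3): arr[1]=15 > arr[3]=8
(1, 4): arr[1]=15 > arr[4]=11
(1, 5): arr[1]=15 > arr[5]=13
(1, 6): arr[1]=15 > arr[6]=12
(1, 7): arr[1]=15 > arr[7]=14
(2, 3): arr[2]=15 > arr[3]=8
(2, 4): arr[2]=15 > arr[4]=11
(2, 5): arr[2]=15 > arr[5]=13
(2, 6): arr[2]=15 > arr[6]=12
(2, 7): arr[2]=15 > arr[7]=14
(5, 6): arr[5]=13 > arr[6]=12

Total inversions: 11

The array has 11 inversion(s): (1,3), (1,4), (1,5), (1,6), (1,7), (2,3), (2,4), (2,5), (2,6), (2,7), (5,6). Each pair (i,j) satisfies i < j and arr[i] > arr[j].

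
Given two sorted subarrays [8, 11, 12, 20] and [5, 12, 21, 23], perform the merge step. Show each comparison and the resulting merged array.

Merging process:

Compare 8 vs 5: take 5 from right. Merged: [5]
Compare 8 vs 12: take 8 from left. Merged: [5, 8]
Compare 11 vs 12: take 11 from left. Merged: [5, 8, 11]
Compare 12 vs 12: take 12 from left. Merged: [5, 8, 11, 12]
Compare 20 vs 12: take 12 from right. Merged: [5, 8, 11, 12, 12]
Compare 20 vs 21: take 20 from left. Merged: [5, 8, 11, 12, 12, 20]
Append remaining from right: [21, 23]. Merged: [5, 8, 11, 12, 12, 20, 21, 23]

Final merged array: [5, 8, 11, 12, 12, 20, 21, 23]
Total comparisons: 6

The merged array is [5, 8, 11, 12, 12, 20, 21, 23], requiring 6 comparisons. The merge step runs in O(n) time where n is the total number of elements.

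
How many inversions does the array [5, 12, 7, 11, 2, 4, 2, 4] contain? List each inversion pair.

Finding inversions in [5, 12, 7, 11, 2, 4, 2, 4]:

(0, 4): arr[0]=5 > arr[4]=2
(0, 5): arr[0]=5 > arr[5]=4
(0, 6): arr[0]=5 > arr[6]=2
(0, 7): arr[0]=5 > arr[7]=4
(1, 2): arr[1]=12 > arr[2]=7
(1, 3): arr[1]=12 > arr[3]=11
(1, 4): arr[1]=12 > arr[4]=2
(1, 5): arr[1]=12 > arr[5]=4
(1, 6): arr[1]=12 > arr[6]=2
(1, 7): arr[1]=12 > arr[7]=4
(2, 4): arr[2]=7 > arr[4]=2
(2, 5): arr[2]=7 > arr[5]=4
(2, 6): arr[2]=7 > arr[6]=2
(2, 7): arr[2]=7 > arr[7]=4
(3, 4): arr[3]=11 > arr[4]=2
(3, 5): arr[3]=11 > arr[5]=4
(3, 6): arr[3]=11 > arr[6]=2
(3, 7): arr[3]=11 > arr[7]=4
(5, 6): arr[5]=4 > arr[6]=2

Total inversions: 19

The array has 19 inversion(s): (0,4), (0,5), (0,6), (0,7), (1,2), (1,3), (1,4), (1,5), (1,6), (1,7), (2,4), (2,5), (2,6), (2,7), (3,4), (3,5), (3,6), (3,7), (5,6). Each pair (i,j) satisfies i < j and arr[i] > arr[j].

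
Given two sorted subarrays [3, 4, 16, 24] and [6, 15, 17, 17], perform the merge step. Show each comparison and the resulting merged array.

Merging process:

Compare 3 vs 6: take 3 from left. Merged: [3]
Compare 4 vs 6: take 4 from left. Merged: [3, 4]
Compare 16 vs 6: take 6 from right. Merged: [3, 4, 6]
Compare 16 vs 15: take 15 from right. Merged: [3, 4, 6, 15]
Compare 16 vs 17: take 16 from left. Merged: [3, 4, 6, 15, 16]
Compare 24 vs 17: take 17 from right. Merged: [3, 4, 6, 15, 16, 17]
Compare 24 vs 17: take 17 from right. Merged: [3, 4, 6, 15, 16, 17, 17]
Append remaining from left: [24]. Merged: [3, 4, 6, 15, 16, 17, 17, 24]

Final merged array: [3, 4, 6, 15, 16, 17, 17, 24]
Total comparisons: 7

The merged array is [3, 4, 6, 15, 16, 17, 17, 24], requiring 7 comparisons. The merge step runs in O(n) time where n is the total number of elements.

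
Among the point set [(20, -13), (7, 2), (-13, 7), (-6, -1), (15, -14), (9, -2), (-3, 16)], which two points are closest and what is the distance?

Computing all pairwise distances among 7 points:

d((20, -13), (7, 2)) = 19.8494
d((20, -13), (-13, 7)) = 38.5876
d((20, -13), (-6, -1)) = 28.6356
d((20, -13), (15, -14)) = 5.099
d((20, -13), (9, -2)) = 15.5563
d((20, -13), (-3, 16)) = 37.0135
d((7, 2), (-13, 7)) = 20.6155
d((7, 2), (-6, -1)) = 13.3417
d((7, 2), (15, -14)) = 17.8885
d((7, 2), (9, -2)) = 4.4721 <-- minimum
d((7, 2), (-3, 16)) = 17.2047
d((-13, 7), (-6, -1)) = 10.6301
d((-13, 7), (15, -14)) = 35.0
d((-13, 7), (9, -2)) = 23.7697
d((-13, 7), (-3, 16)) = 13.4536
d((-6, -1), (15, -14)) = 24.6982
d((-6, -1), (9, -2)) = 15.0333
d((-6, -1), (-3, 16)) = 17.2627
d((15, -14), (9, -2)) = 13.4164
d((15, -14), (-3, 16)) = 34.9857
d((9, -2), (-3, 16)) = 21.6333

Closest pair: (7, 2) and (9, -2) with distance 4.4721

The closest pair is (7, 2) and (9, -2) with Euclidean distance 4.4721. For 7 points, brute-force pairwise comparison is shown above. For large n, the divide-and-conquer algorithm (sort by x, recurse on halves, check the dividing strip) achieves O(n log n).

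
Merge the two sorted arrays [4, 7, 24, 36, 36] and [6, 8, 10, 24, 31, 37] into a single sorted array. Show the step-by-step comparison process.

Merging process:

Compare 4 vs 6: take 4 from left. Merged: [4]
Compare 7 vs 6: take 6 from right. Merged: [4, 6]
Compare 7 vs 8: take 7 from left. Merged: [4, 6, 7]
Compare 24 vs 8: take 8 from right. Merged: [4, 6, 7, 8]
Compare 24 vs 10: take 10 from right. Merged: [4, 6, 7, 8, 10]
Compare 24 vs 24: take 24 from left. Merged: [4, 6, 7, 8, 10, 24]
Compare 36 vs 24: take 24 from right. Merged: [4, 6, 7, 8, 10, 24, 24]
Compare 36 vs 31: take 31 from right. Merged: [4, 6, 7, 8, 10, 24, 24, 31]
Compare 36 vs 37: take 36 from left. Merged: [4, 6, 7, 8, 10, 24, 24, 31, 36]
Compare 36 vs 37: take 36 from left. Merged: [4, 6, 7, 8, 10, 24, 24, 31, 36, 36]
Append remaining from right: [37]. Merged: [4, 6, 7, 8, 10, 24, 24, 31, 36, 36, 37]

Final merged array: [4, 6, 7, 8, 10, 24, 24, 31, 36, 36, 37]
Total comparisons: 10

The merged array is [4, 6, 7, 8, 10, 24, 24, 31, 36, 36, 37], requiring 10 comparisons. The merge step runs in O(n) time where n is the total number of elements.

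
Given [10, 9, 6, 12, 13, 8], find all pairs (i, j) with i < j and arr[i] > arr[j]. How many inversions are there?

Finding inversions in [10, 9, 6, 12, 13, 8]:

(0, 1): arr[0]=10 > arr[1]=9
(0, 2): arr[0]=10 > arr[2]=6
(0, 5): arr[0]=10 > arr[5]=8
(1, 2): arr[1]=9 > arr[2]=6
(1, 5): arr[1]=9 > arr[5]=8
(3, 5): arr[3]=12 > arr[5]=8
(4, 5): arr[4]=13 > arr[5]=8

Total inversions: 7

The array has 7 inversion(s): (0,1), (0,2), (0,5), (1,2), (1,5), (3,5), (4,5). Each pair (i,j) satisfies i < j and arr[i] > arr[j].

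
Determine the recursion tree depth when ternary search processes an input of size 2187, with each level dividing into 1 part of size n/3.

For divide and conquer with division factor 3:

Problem sizes at each level:
Level 0: 2187
Level 1: 729
Level 2: 243
Level 3: 81
Level 4: 27
Level 5: 9
Level 6: 3
Level 7: 1

The root is level 0 and the size-1 base case is level 7 (the tree spans levels 0 through 7, i.e. 8 levels counting the root), so the depth is the number of divisions: log_3(2187) = 7

The recursion tree depth is log_3(2187) = 7. At each level, the problem size is divided by 3, so it takes 7 divisions to reduce to a base case of size 1. The algorithm makes 1 recursive call at each level.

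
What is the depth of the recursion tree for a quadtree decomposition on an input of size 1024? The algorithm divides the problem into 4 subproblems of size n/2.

For divide and conquer with division factor 2:

Problem sizes at each level:
Level 0: 1024
Level 1: 512
Level 2: 256
Level 3: 128
Level 4: 64
Level 5: 32
Level 6: 16
Level 7: 8
Level 8: 4
Level 9: 2
Level 10: 1

The root is level 0 and the size-1 base case is level 10 (the tree spans levels 0 through 10, i.e. 11 levels counting the root), so the depth is the number of divisions: log_2(1024) = 10

The recursion tree depth is log_2(1024) = 10. At each level, the problem size is divided by 2, so it takes 10 divisions to reduce to a base case of size 1. The algorithm makes 4 recursive calls at each level.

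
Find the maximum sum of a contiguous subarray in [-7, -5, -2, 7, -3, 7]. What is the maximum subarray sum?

Using Kadane's algorithm on [-7, -5, -2, 7, -3, 7]:

Scanning through the array:
Position 1 (value -5): max_ending_here = -5, max_so_far = -5
Position 2 (value -2): max_ending_here = -2, max_so_far = -2
Position 3 (value 7): max_ending_here = 7, max_so_far = 7
Position 4 (value -3): max_ending_here = 4, max_so_far = 7
Position 5 (value 7): max_ending_here = 11, max_so_far = 11

Maximum subarray: [7, -3, 7]
Maximum sum: 11

The maximum subarray is [7, -3, 7] with sum 11. This subarray runs from index 3 to index 5.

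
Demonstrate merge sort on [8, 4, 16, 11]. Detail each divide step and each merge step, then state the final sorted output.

Merge sort trace:

Split: [8, 4, 16, 11] -> [8, 4] and [16, 11]
  Split: [8, 4] -> [8] and [4]
  Merge: [8] + [4] -> [4, 8]
  Split: [16, 11] -> [16] and [11]
  Merge: [16] + [11] -> [11, 16]
Merge: [4, 8] + [11, 16] -> [4, 8, 11, 16]

Final sorted array: [4, 8, 11, 16]

The merge sort proceeds by recursively splitting the array and merging sorted halves.
After all merges, the sorted array is [4, 8, 11, 16].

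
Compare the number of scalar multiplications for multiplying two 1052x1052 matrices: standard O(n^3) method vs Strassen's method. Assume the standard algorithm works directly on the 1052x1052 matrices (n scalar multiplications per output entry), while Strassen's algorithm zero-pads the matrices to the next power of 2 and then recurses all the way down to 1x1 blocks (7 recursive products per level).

Matrix multiplication for 1052x1052 matrices:

Strassen's algorithm requires power-of-2 dimensions. Pad 1052x1052 to 2048x2048 (next power of 2).

Standard algorithm: 1052^3 = 1164252608 multiplications
Strassen's algorithm: 7^(log2(2048)) = 7^11 = 1977326743 multiplications
Difference: 1164252608 - 1977326743 = -813074135 (Strassen uses MORE here due to padding overhead — for small or just-over-power-of-2 n, padding can outweigh the per-level savings)

Standard: 1164252608 multiplications (1052^3). Strassen: 1977326743 multiplications (7^11, after padding to 2048x2048). Strassen reduces 8 recursive multiplications to 7 at each level.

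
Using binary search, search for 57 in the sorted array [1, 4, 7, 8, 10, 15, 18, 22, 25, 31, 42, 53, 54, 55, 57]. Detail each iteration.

Binary search for 57 in [1, 4, 7, 8, 10, 15, 18, 22, 25, 31, 42, 53, 54, 55, 57]:

lo=0, hi=14, mid=7, arr[mid]=22 -> 22 < 57, search right half
lo=8, hi=14, mid=11, arr[mid]=53 -> 53 < 57, search right half
lo=12, hi=14, mid=13, arr[mid]=55 -> 55 < 57, search right half
lo=14, hi=14, mid=14, arr[mid]=57 -> Found target at index 14!

Binary search finds 57 at index 14 after 4 comparisons. The search repeatedly halves the search space by comparing with the middle element.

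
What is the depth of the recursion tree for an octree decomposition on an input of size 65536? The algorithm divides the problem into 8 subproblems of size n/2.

For divide and conquer with division factor 2:

Problem sizes at each level:
Level 0: 65536
Level 1: 32768
Level 2: 16384
Level 3: 8192
Level 4: 4096
Level 5: 2048
Level 6: 1024
Level 7: 512
Level 8: 256
Level 9: 128
Level 10: 64
Level 11: 32
Level 12: 16
Level 13: 8
Level 14: 4
Level 15: 2
Level 16: 1

The root is level 0 and the size-1 base case is level 16 (the tree spans levels 0 through 16, i.e. 17 levels counting the root), so the depth is the number of divisions: log_2(65536) = 16

The recursion tree depth is log_2(65536) = 16. At each level, the problem size is divided by 2, so it takes 16 divisions to reduce to a base case of size 1. The algorithm makes 8 recursive calls at each level.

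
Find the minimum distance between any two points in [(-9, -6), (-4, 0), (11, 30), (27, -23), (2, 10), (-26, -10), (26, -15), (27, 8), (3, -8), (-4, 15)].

Computing all pairwise distances among 10 points:

d((-9, -6), (-4, 0)) = 7.8102 <-- minimum
d((-9, -6), (11, 30)) = 41.1825
d((-9, -6), (27, -23)) = 39.8121
d((-9, -6), (2, 10)) = 19.4165
d((-9, -6), (-26, -10)) = 17.4642
d((-9, -6), (26, -15)) = 36.1386
d((-9, -6), (27, 8)) = 38.6264
d((-9, -6), (3, -8)) = 12.1655
d((-9, -6), (-4, 15)) = 21.587
d((-4, 0), (11, 30)) = 33.541
d((-4, 0), (27, -23)) = 38.6005
d((-4, 0), (2, 10)) = 11.6619
d((-4, 0), (-26, -10)) = 24.1661
d((-4, 0), (26, -15)) = 33.541
d((-4, 0), (27, 8)) = 32.0156
d((-4, 0), (3, -8)) = 10.6301
d((-4, 0), (-4, 15)) = 15.0
d((11, 30), (27, -23)) = 55.3624
d((11, 30), (2, 10)) = 21.9317
d((11, 30), (-26, -10)) = 54.4885
d((11, 30), (26, -15)) = 47.4342
d((11, 30), (27, 8)) = 27.2029
d((11, 30), (3, -8)) = 38.833
d((11, 30), (-4, 15)) = 21.2132
d((27, -23), (2, 10)) = 41.4005
d((27, -23), (-26, -10)) = 54.5711
d((27, -23), (26, -15)) = 8.0623
d((27, -23), (27, 8)) = 31.0
d((27, -23), (3, -8)) = 28.3019
d((27, -23), (-4, 15)) = 49.0408
d((2, 10), (-26, -10)) = 34.4093
d((2, 10), (26, -15)) = 34.6554
d((2, 10), (27, 8)) = 25.0799
d((2, 10), (3, -8)) = 18.0278
d((2, 10), (-4, 15)) = 7.8102 <-- minimum
d((-26, -10), (26, -15)) = 52.2398
d((-26, -10), (27, 8)) = 55.9732
d((-26, -10), (3, -8)) = 29.0689
d((-26, -10), (-4, 15)) = 33.3017
d((26, -15), (27, 8)) = 23.0217
d((26, -15), (3, -8)) = 24.0416
d((26, -15), (-4, 15)) = 42.4264
d((27, 8), (3, -8)) = 28.8444
d((27, 8), (-4, 15)) = 31.7805
d((3, -8), (-4, 15)) = 24.0416

Minimum distance: 7.8102 (tie among 2 pairs: (-9, -6) and (-4, 0); (2, 10) and (-4, 15))

The minimum Euclidean distance is 7.8102. There is a tie: 2 pairs achieve this minimum — (-9, -6) and (-4, 0); (2, 10) and (-4, 15). Any of these is a valid closest pair. For 10 points, brute-force pairwise comparison is shown above. For large n, the divide-and-conquer algorithm (sort by x, recurse on halves, check the dividing strip) achieves O(n log n).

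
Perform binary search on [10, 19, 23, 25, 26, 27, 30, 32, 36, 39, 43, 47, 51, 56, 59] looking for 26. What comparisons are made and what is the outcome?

Binary search for 26 in [10, 19, 23, 25, 26, 27, 30, 32, 36, 39, 43, 47, 51, 56, 59]:

lo=0, hi=14, mid=7, arr[mid]=32 -> 32 > 26, search left half
lo=0, hi=6, mid=3, arr[mid]=25 -> 25 < 26, search right half
lo=4, hi=6, mid=5, arr[mid]=27 -> 27 > 26, search left half
lo=4, hi=4, mid=4, arr[mid]=26 -> Found target at index 4!

Binary search finds 26 at index 4 after 4 comparisons. The search repeatedly halves the search space by comparing with the middle element.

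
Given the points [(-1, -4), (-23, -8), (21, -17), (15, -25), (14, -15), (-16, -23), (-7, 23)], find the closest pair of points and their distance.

Computing all pairwise distances among 7 points:

d((-1, -4), (-23, -8)) = 22.3607
d((-1, -4), (21, -17)) = 25.5539
d((-1, -4), (15, -25)) = 26.4008
d((-1, -4), (14, -15)) = 18.6011
d((-1, -4), (-16, -23)) = 24.2074
d((-1, -4), (-7, 23)) = 27.6586
d((-23, -8), (21, -17)) = 44.911
d((-23, -8), (15, -25)) = 41.6293
d((-23, -8), (14, -15)) = 37.6563
d((-23, -8), (-16, -23)) = 16.5529
d((-23, -8), (-7, 23)) = 34.8855
d((21, -17), (15, -25)) = 10.0
d((21, -17), (14, -15)) = 7.2801 <-- minimum
d((21, -17), (-16, -23)) = 37.4833
d((21, -17), (-7, 23)) = 48.8262
d((15, -25), (14, -15)) = 10.0499
d((15, -25), (-16, -23)) = 31.0644
d((15, -25), (-7, 23)) = 52.8015
d((14, -15), (-16, -23)) = 31.0483
d((14, -15), (-7, 23)) = 43.4166
d((-16, -23), (-7, 23)) = 46.8722

Closest pair: (21, -17) and (14, -15) with distance 7.2801

The closest pair is (21, -17) and (14, -15) with Euclidean distance 7.2801. For 7 points, brute-force pairwise comparison is shown above. For large n, the divide-and-conquer algorithm (sort by x, recurse on halves, check the dividing strip) achieves O(n log n).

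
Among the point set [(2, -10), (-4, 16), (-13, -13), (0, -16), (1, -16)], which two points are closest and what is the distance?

Computing all pairwise distances among 5 points:

d((2, -10), (-4, 16)) = 26.6833
d((2, -10), (-13, -13)) = 15.2971
d((2, -10), (0, -16)) = 6.3246
d((2, -10), (1, -16)) = 6.0828
d((-4, 16), (-13, -13)) = 30.3645
d((-4, 16), (0, -16)) = 32.249
d((-4, 16), (1, -16)) = 32.3883
d((-13, -13), (0, -16)) = 13.3417
d((-13, -13), (1, -16)) = 14.3178
d((0, -16), (1, -16)) = 1.0 <-- minimum

Closest pair: (0, -16) and (1, -16) with distance 1.0

The closest pair is (0, -16) and (1, -16) with Euclidean distance 1.0. For 5 points, brute-force pairwise comparison is shown above. For large n, the divide-and-conquer algorithm (sort by x, recurse on halves, check the dividing strip) achieves O(n log n).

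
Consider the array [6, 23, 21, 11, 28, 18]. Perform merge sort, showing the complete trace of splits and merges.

Merge sort trace:

Split: [6, 23, 21, 11, 28, 18] -> [6, 23, 21] and [11, 28, 18]
  Split: [6, 23, 21] -> [6] and [23, 21]
    Split: [23, 21] -> [23] and [21]
    Merge: [23] + [21] -> [21, 23]
  Merge: [6] + [21, 23] -> [6, 21, 23]
  Split: [11, 28, 18] -> [11] and [28, 18]
    Split: [28, 18] -> [28] and [18]
    Merge: [28] + [18] -> [18, 28]
  Merge: [11] + [18, 28] -> [11, 18, 28]
Merge: [6, 21, 23] + [11, 18, 28] -> [6, 11, 18, 21, 23, 28]

Final sorted array: [6, 11, 18, 21, 23, 28]

The merge sort proceeds by recursively splitting the array and merging sorted halves.
After all merges, the sorted array is [6, 11, 18, 21, 23, 28].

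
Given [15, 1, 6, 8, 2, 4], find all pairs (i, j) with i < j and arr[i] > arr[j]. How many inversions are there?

Finding inversions in [15, 1, 6, 8, 2, 4]:

(0, 1): arr[0]=15 > arr[1]=1
(0, 2): arr[0]=15 > arr[2]=6
(0, 3): arr[0]=15 > arr[3]=8
(0, 4): arr[0]=15 > arr[4]=2
(0, 5): arr[0]=15 > arr[5]=4
(2, 4): arr[2]=6 > arr[4]=2
(2, 5): arr[2]=6 > arr[5]=4
(3, 4): arr[3]=8 > arr[4]=2
(3, 5): arr[3]=8 > arr[5]=4

Total inversions: 9

The array has 9 inversion(s): (0,1), (0,2), (0,3), (0,4), (0,5), (2,4), (2,5), (3,4), (3,5). Each pair (i,j) satisfies i < j and arr[i] > arr[j].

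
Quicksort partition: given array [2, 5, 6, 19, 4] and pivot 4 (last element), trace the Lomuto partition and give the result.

Lomuto partition with pivot = 4:

Initial array: [2, 5, 6, 19, 4]

arr[0]=2 <= 4: swap with position 0, array becomes [2, 5, 6, 19, 4]
arr[1]=5 > 4: no swap
arr[2]=6 > 4: no swap
arr[3]=19 > 4: no swap

Place pivot at position 1: [2, 4, 6, 19, 5]
Pivot position: 1

After partitioning with pivot 4, the array becomes [2, 4, 6, 19, 5]. The pivot is placed at index 1. All elements to the left of the pivot are <= 4, and all elements to the right are > 4.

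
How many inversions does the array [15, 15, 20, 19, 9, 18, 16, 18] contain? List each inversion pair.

Finding inversions in [15, 15, 20, 19, 9, 18, 16, 18]:

(0, 4): arr[0]=15 > arr[4]=9
(1, 4): arr[1]=15 > arr[4]=9
(2, 3): arr[2]=20 > arr[3]=19
(2, 4): arr[2]=20 > arr[4]=9
(2, 5): arr[2]=20 > arr[5]=18
(2, 6): arr[2]=20 > arr[6]=16
(2, 7): arr[2]=20 > arr[7]=18
(3, 4): arr[3]=19 > arr[4]=9
(3, 5): arr[3]=19 > arr[5]=18
(3, 6): arr[3]=19 > arr[6]=16
(3, 7): arr[3]=19 > arr[7]=18
(5, 6): arr[5]=18 > arr[6]=16

Total inversions: 12

The array has 12 inversion(s): (0,4), (1,4), (2,3), (2,4), (2,5), (2,6), (2,7), (3,4), (3,5), (3,6), (3,7), (5,6). Each pair (i,j) satisfies i < j and arr[i] > arr[j].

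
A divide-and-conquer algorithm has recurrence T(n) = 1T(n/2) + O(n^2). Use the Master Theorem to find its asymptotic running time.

Master Theorem for T(n) = 1T(n/2) + O(n^2):

a = 1, b = 2, c = 2
log_b(a) = log_2(1) = 0.0000

Case 3: c = 2 > log_2(1) = 0.0000
T(n) = O(n^2) = O(n^2)

For T(n) = 1T(n/2) + O(n^2): log_2(1) = 0.0000. This is Case 3 of the Master Theorem (c > log_b(a), work dominated by root), giving O(n^2).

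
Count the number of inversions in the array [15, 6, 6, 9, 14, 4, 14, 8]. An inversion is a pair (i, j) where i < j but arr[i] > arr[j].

Finding inversions in [15, 6, 6, 9, 14, 4, 14, 8]:

(0, 1): arr[0]=15 > arr[1]=6
(0, 2): arr[0]=15 > arr[2]=6
(0, 3): arr[0]=15 > arr[3]=9
(0, 4): arr[0]=15 > arr[4]=14
(0, 5): arr[0]=15 > arr[5]=4
(0, 6): arr[0]=15 > arr[6]=14
(0, 7): arr[0]=15 > arr[7]=8
(1, 5): arr[1]=6 > arr[5]=4
(2, 5): arr[2]=6 > arr[5]=4
(3, 5): arr[3]=9 > arr[5]=4
(3, 7): arr[3]=9 > arr[7]=8
(4, 5): arr[4]=14 > arr[5]=4
(4, 7): arr[4]=14 > arr[7]=8
(6, 7): arr[6]=14 > arr[7]=8

Total inversions: 14

The array has 14 inversion(s): (0,1), (0,2), (0,3), (0,4), (0,5), (0,6), (0,7), (1,5), (2,5), (3,5), (3,7), (4,5), (4,7), (6,7). Each pair (i,j) satisfies i < j and arr[i] > arr[j].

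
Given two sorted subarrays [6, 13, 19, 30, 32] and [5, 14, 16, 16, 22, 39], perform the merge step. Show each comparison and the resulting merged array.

Merging process:

Compare 6 vs 5: take 5 from right. Merged: [5]
Compare 6 vs 14: take 6 from left. Merged: [5, 6]
Compare 13 vs 14: take 13 from left. Merged: [5, 6, 13]
Compare 19 vs 14: take 14 from right. Merged: [5, 6, 13, 14]
Compare 19 vs 16: take 16 from right. Merged: [5, 6, 13, 14, 16]
Compare 19 vs 16: take 16 from right. Merged: [5, 6, 13, 14, 16, 16]
Compare 19 vs 22: take 19 from left. Merged: [5, 6, 13, 14, 16, 16, 19]
Compare 30 vs 22: take 22 from right. Merged: [5, 6, 13, 14, 16, 16, 19, 22]
Compare 30 vs 39: take 30 from left. Merged: [5, 6, 13, 14, 16, 16, 19, 22, 30]
Compare 32 vs 39: take 32 from left. Merged: [5, 6, 13, 14, 16, 16, 19, 22, 30, 32]
Append remaining from right: [39]. Merged: [5, 6, 13, 14, 16, 16, 19, 22, 30, 32, 39]

Final merged array: [5, 6, 13, 14, 16, 16, 19, 22, 30, 32, 39]
Total comparisons: 10

The merged array is [5, 6, 13, 14, 16, 16, 19, 22, 30, 32, 39], requiring 10 comparisons. The merge step runs in O(n) time where n is the total number of elements.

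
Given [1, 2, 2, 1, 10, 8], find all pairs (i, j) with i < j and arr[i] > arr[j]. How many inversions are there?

Finding inversions in [1, 2, 2, 1, 10, 8]:

(1, 3): arr[1]=2 > arr[3]=1
(2, 3): arr[2]=2 > arr[3]=1
(4, 5): arr[4]=10 > arr[5]=8

Total inversions: 3

The array has 3 inversion(s): (1,3), (2,3), (4,5). Each pair (i,j) satisfies i < j and arr[i] > arr[j].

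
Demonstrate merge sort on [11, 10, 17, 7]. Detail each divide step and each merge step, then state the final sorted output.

Merge sort trace:

Split: [11, 10, 17, 7] -> [11, 10] and [17, 7]
  Split: [11, 10] -> [11] and [10]
  Merge: [11] + [10] -> [10, 11]
  Split: [17, 7] -> [17] and [7]
  Merge: [17] + [7] -> [7, 17]
Merge: [10, 11] + [7, 17] -> [7, 10, 11, 17]

Final sorted array: [7, 10, 11, 17]

The merge sort proceeds by recursively splitting the array and merging sorted halves.
After all merges, the sorted array is [7, 10, 11, 17].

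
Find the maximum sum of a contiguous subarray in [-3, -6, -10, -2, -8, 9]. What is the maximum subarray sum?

Using Kadane's algorithm on [-3, -6, -10, -2, -8, 9]:

Scanning through the array:
Position 1 (value -6): max_ending_here = -6, max_so_far = -3
Position 2 (value -10): max_ending_here = -10, max_so_far = -3
Position 3 (value -2): max_ending_here = -2, max_so_far = -2
Position 4 (value -8): max_ending_here = -8, max_so_far = -2
Position 5 (value 9): max_ending_here = 9, max_so_far = 9

Maximum subarray: [9]
Maximum sum: 9

The maximum subarray is [9] with sum 9. This subarray runs from index 5 to index 5.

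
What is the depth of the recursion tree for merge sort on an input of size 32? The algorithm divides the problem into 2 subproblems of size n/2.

For divide and conquer with division factor 2:

Problem sizes at each level:
Level 0: 32
Level 1: 16
Level 2: 8
Level 3: 4
Level 4: 2
Level 5: 1

The root is level 0 and the size-1 base case is level 5 (the tree spans levels 0 through 5, i.e. 6 levels counting the root), so the depth is the number of divisions: log_2(32) = 5

The recursion tree depth is log_2(32) = 5. At each level, the problem size is divided by 2, so it takes 5 divisions to reduce to a base case of size 1. The algorithm makes 2 recursive calls at each level.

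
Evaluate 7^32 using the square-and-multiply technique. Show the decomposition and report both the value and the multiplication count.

Computing 7^32 by squaring (build up from 7^1; each line after the first costs one multiplication):

7^1 = 7
7^2 = (7^1)^2 = 7^2 = 49
7^4 = (7^2)^2 = 49^2 = 2401
7^8 = (7^4)^2 = 2401^2 = 5764801
7^16 = (7^8)^2 = 5764801^2 = 33232930569601
7^32 = (7^16)^2 = 33232930569601^2 = 1104427674243920646305299201

Result: 1104427674243920646305299201
Multiplications needed: 5 (5 lines after 7^1)

7^32 = 1104427674243920646305299201. Using exponentiation by squaring, this requires 5 multiplications. The key idea: if the exponent is even, square the half-power; if odd, multiply by the base once.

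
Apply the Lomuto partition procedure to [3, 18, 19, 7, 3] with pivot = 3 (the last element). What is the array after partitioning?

Lomuto partition with pivot = 3:

Initial array: [3, 18, 19, 7, 3]

arr[0]=3 <= 3: swap with position 0, array becomes [3, 18, 19, 7, 3]
arr[1]=18 > 3: no swap
arr[2]=19 > 3: no swap
arr[3]=7 > 3: no swap

Place pivot at position 1: [3, 3, 19, 7, 18]
Pivot position: 1

After partitioning with pivot 3, the array becomes [3, 3, 19, 7, 18]. The pivot is placed at index 1. All elements to the left of the pivot are <= 3, and all elements to the right are > 3.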